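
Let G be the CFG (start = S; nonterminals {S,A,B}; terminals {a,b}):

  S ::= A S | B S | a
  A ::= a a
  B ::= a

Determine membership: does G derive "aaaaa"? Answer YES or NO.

CNF form of G:
  S -> A S | B S | a
  A -> T0 T0
  B -> a
  T0 -> a

CYK fill:
  [0..0]={B,S,T0}  "a"  orig:{B,S}
  [1..1]={B,S,T0}  "a"  orig:{B,S}
  [2..2]={B,S,T0}  "a"  orig:{B,S}
  [3..3]={B,S,T0}  "a"  orig:{B,S}
  [4..4]={B,S,T0}  "a"  orig:{B,S}
  [0..1]={A,S}  "aa"
  [1..2]={A,S}  "aa"
  [2..3]={A,S}  "aa"
  [3..4]={A,S}  "aa"
  [0..2]={S}  "aaa"
  [1..3]={S}  "aaa"
  [2..4]={S}  "aaa"
  [0..3]={S}  "aaaa"
  [1..4]={S}  "aaaa"
  [0..4]={S}  "aaaaa"

S ∈ T[0,4] ⇒ YES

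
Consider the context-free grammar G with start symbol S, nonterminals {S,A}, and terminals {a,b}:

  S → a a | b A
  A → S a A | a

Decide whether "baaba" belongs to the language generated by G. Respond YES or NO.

Convert to CNF:
  S -> T0 T0 | T1 A
  A -> S X2 | a
  T0 -> a
  T1 -> b
  X2 -> T0 A

Fill CYK table bottom-up:
  T[0,0] 'b' = {T1}  orig:{}
  T[1,1] 'a' = {A,T0}  orig:{A}
  T[2,2] 'a' = {A,T0}  orig:{A}
  T[3,3] 'b' = {T1}  orig:{}
  T[4,4] 'a' = {A,T0}  orig:{A}
  T[0,1] 'ba' = {S}
  T[1,2] 'aa' = {S,X2}  orig:{S}
  T[2,3] 'ab' = ∅
  T[3,4] 'ba' = {S}
  T[0,2] 'baa' = ∅
  T[1,3] 'aab' = ∅
  T[2,4] 'aba' = ∅
  T[0,3] 'baab' = ∅
  T[1,4] 'aaba' = ∅
  T[0,4] 'baaba' = ∅

S ∉ T[0,4] ⇒ NO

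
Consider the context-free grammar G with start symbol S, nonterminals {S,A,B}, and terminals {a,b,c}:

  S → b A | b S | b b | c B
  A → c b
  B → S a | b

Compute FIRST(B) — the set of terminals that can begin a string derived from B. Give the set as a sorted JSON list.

Compute FIRST by fixpoint:
pass 1:
  A via A→c b: +{c}
  B via B→b: +{b}
  S via S→b A: +{b}
  S via S→c B: +{c}
  FIRST(S)={b,c}  FIRST(A)={c}  FIRST(B)={b}
pass 2:
  B via B→S a: +{c}
  FIRST(S)={b,c}  FIRST(A)={c}  FIRST(B)={b,c}
pass 3: — fixpoint
  FIRST(S)={b,c}  FIRST(A)={c}  FIRST(B)={b,c}

FIRST(B) = ["b", "c"]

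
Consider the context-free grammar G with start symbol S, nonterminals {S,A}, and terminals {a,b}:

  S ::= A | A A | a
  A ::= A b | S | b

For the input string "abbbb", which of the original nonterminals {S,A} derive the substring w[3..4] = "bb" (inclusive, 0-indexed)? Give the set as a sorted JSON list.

CNF form of G:
  S -> A A | A T0 | a | b
  A -> A A | A T0 | a | b
  T0 -> b

CYK table (by increasing span) — only the sub-triangle for w[3..4]:
  [3..3]={A,S,T0}  "b"  orig:{A,S}
  [4..4]={A,S,T0}  "b"  orig:{A,S}
  [3..4]={A,S}  "bb"

Original NTs in T[3,4] deriving "bb": ["A", "S"]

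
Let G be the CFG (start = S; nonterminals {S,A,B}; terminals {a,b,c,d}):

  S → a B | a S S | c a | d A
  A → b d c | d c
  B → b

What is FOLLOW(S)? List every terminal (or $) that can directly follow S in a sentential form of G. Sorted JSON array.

Compute FIRST by fixpoint:
[1]
  A via A→b d c: +{b}
  A via A→d c: +{d}
  B via B→b: +{b}
  S via S→a B: +{a}
  S via S→c a: +{c}
  S via S→d A: +{d}
  FIRST(S)={a,c,d}  FIRST(A)={b,d}  FIRST(B)={b}
[2] — fixpoint
  FIRST(S)={a,c,d}  FIRST(A)={b,d}  FIRST(B)={b}

Compute FOLLOW by fixpoint:
seed FOLLOW(S) with $
round 1:
  S→a B: FOLLOW(B) ⊇ FOLLOW(S) ⊇ {$}; new: +{$}
  S→a S S: FOLLOW(S) ⊇ FIRST(S) = {a,c,d}; new: +{a,c,d}
  S→d A: FOLLOW(A) ⊇ FOLLOW(S) ⊇ {$,a,c,d}; new: +{$,a,c,d}
  FOLLOW[S]={$,a,c,d}  FOLLOW[A]={$,a,c,d}  FOLLOW[B]={$}
round 2:
  S→a B: FOLLOW(B) ⊇ FOLLOW(S) ⊇ {$,a,c,d}; new: +{a,c,d}
  FOLLOW[S]={$,a,c,d}  FOLLOW[A]={$,a,c,d}  FOLLOW[B]={$,a,c,d}
round 3: — fixpoint
  FOLLOW[S]={$,a,c,d}  FOLLOW[A]={$,a,c,d}  FOLLOW[B]={$,a,c,d}

FOLLOW(S) = ["$", "a", "c", "d"]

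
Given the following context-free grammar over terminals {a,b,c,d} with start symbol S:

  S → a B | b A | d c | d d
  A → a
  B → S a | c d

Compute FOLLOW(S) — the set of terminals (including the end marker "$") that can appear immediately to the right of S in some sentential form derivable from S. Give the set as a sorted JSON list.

FIRST iteration:
pass 1:
  A via A→a: +{a}
  B via B→c d: +{c}
  S via S→a B: +{a}
  S via S→b A: +{b}
  S via S→d c: +{d}
  FIRST[S]={a,b,d}  FIRST[A]={a}  FIRST[B]={c}
pass 2:
  B via B→S a: +{a,b,d}
  FIRST[S]={a,b,d}  FIRST[A]={a}  FIRST[B]={a,b,c,d}
pass 3: — fixpoint
  FIRST[S]={a,b,d}  FIRST[A]={a}  FIRST[B]={a,b,c,d}

Compute FOLLOW by fixpoint:
FOLLOW(S) := {$}
round 1:
  B→S a: FOLLOW(S) ⊇ FIRST(a) = {a}; new: +{a}
  S→a B: FOLLOW(B) ⊇ FOLLOW(S) ⊇ {$,a}; new: +{$,a}
  S→b A: FOLLOW(A) ⊇ FOLLOW(S) ⊇ {$,a}; new: +{$,a}
  FOLLOW(S)={$,a}  FOLLOW(A)={$,a}  FOLLOW(B)={$,a}
round 2: done
  FOLLOW(S)={$,a}  FOLLOW(A)={$,a}  FOLLOW(B)={$,a}

FOLLOW(S) = ["$", "a"]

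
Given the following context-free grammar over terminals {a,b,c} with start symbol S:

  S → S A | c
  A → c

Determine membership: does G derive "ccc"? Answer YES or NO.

Convert to CNF:
  S -> S A | c
  A -> c

CYK table (by increasing span):
  cell(0,0) c: {A,S}
  cell(1,1) c: {A,S}
  cell(2,2) c: {A,S}
  cell(0,1) cc: {S}
  cell(1,2) cc: {S}
  cell(0,2) ccc: {S}

S ∈ T[0,2] ⇒ YES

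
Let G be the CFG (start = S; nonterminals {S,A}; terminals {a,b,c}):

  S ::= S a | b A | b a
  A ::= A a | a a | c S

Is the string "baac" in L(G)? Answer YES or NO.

CNF form of G:
  S -> S T0 | T2 A | T2 T0
  A -> A T0 | T0 T0 | T1 S
  T0 -> a
  T1 -> c
  T2 -> b

CYK table (by increasing span):
  T[0,0] 'b' = {T2}  orig:{}
  T[1,1] 'a' = {T0}  orig:{}
  T[2,2] 'a' = {T0}  orig:{}
  T[3,3] 'c' = {T1}  orig:{}
  T[0,1] 'ba' = {S}
  T[1,2] 'aa' = {A}
  T[2,3] 'ac' = ∅
  T[0,2] 'baa' = {S}
  T[1,3] 'aac' = ∅
  T[0,3] 'baac' = ∅

S ∉ T[0,3] ⇒ NO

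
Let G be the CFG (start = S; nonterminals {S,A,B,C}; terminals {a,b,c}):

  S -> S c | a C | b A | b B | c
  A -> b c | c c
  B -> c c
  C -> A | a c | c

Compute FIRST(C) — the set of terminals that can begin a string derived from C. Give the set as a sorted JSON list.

FIRST iteration:
[1]
  A via A→b c: +{b}
  A via A→c c: +{c}
  B via B→c c: +{c}
  C via C→A: +{b,c}
  C via C→a c: +{a}
  S via S→a C: +{a}
  S via S→b A: +{b}
  S via S→c: +{c}
  S: {a,b,c}  A: {b,c}  B: {c}  C: {a,b,c}
[2] done
  S: {a,b,c}  A: {b,c}  B: {c}  C: {a,b,c}

FIRST(C) = ["a", "b", "c"]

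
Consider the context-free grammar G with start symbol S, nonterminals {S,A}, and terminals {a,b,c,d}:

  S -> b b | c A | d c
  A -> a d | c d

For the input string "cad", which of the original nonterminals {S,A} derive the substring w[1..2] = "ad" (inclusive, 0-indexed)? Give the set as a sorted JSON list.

CNF form of G:
  S -> T1 T2 | T2 A | T3 T3
  A -> T0 T1 | T2 T1
  T0 -> a
  T1 -> d
  T2 -> c
  T3 -> b

Fill CYK table bottom-up (cells [i..j] with 1 ≤ i ≤ j ≤ 2 only):
  [1..1]={T0}  "a"  orig:{}
  [2..2]={T1}  "d"  orig:{}
  [1..2]={A}  "ad"

Original NTs in T[1,2] deriving "ad": ["A"]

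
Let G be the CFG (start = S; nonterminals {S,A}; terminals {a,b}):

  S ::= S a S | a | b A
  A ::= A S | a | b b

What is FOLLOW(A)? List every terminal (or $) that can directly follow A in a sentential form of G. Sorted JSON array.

FIRST sets, iterate to fixpoint:
[1]
  A via A→a: +{a}
  A via A→b b: +{b}
  S via S→a: +{a}
  S via S→b A: +{b}
  S: {a,b}  A: {a,b}
[2] (stable)
  S: {a,b}  A: {a,b}

Compute FOLLOW by fixpoint:
initialize: $ ∈ FOLLOW(S)
iter 1:
  A→A S: FOLLOW(A) ⊇ FIRST(S) = {a,b}; new: +{a,b}
  A→A S: FOLLOW(S) ⊇ FOLLOW(A) ⊇ {a,b}; new: +{a,b}
  S→b A: FOLLOW(A) ⊇ FOLLOW(S) ⊇ {$,a,b}; new: +{$}
  S: {$,a,b}  A: {$,a,b}
iter 2: (stable)
  S: {$,a,b}  A: {$,a,b}

FOLLOW(A) = ["$", "a", "b"]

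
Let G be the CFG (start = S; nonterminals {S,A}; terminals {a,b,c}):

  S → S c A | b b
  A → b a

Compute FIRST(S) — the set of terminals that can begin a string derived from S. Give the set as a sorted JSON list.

FIRST sets, iterate to fixpoint:
round 1:
  A via A→b a: +{b}
  S via S→b b: +{b}
  FIRST[S]={b}  FIRST[A]={b}
round 2: — fixpoint
  FIRST[S]={b}  FIRST[A]={b}

FIRST(S) = ["b"]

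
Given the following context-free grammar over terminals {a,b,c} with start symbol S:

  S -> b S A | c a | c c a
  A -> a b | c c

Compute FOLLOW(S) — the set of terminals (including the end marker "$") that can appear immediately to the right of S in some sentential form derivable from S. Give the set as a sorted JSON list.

FIRST sets, iterate to fixpoint:
iter 1:
  A via A→a b: +{a}
  A via A→c c: +{c}
  S via S→b S A: +{b}
  S via S→c a: +{c}
  FIRST[S]={b,c}  FIRST[A]={a,c}
iter 2: (no change)
  FIRST[S]={b,c}  FIRST[A]={a,c}

FOLLOW iteration:
initialize: $ ∈ FOLLOW(S)
[1]
  S→b S A: FOLLOW(S) ⊇ FIRST(A) = {a,c}; new: +{a,c}
  S→b S A: FOLLOW(A) ⊇ FOLLOW(S) ⊇ {$,a,c}; new: +{$,a,c}
  S: {$,a,c}  A: {$,a,c}
[2] (no change)
  S: {$,a,c}  A: {$,a,c}

FOLLOW(S) = ["$", "a", "c"]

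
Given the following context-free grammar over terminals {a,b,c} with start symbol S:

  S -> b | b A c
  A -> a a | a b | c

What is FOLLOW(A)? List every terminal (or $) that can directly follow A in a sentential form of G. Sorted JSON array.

FIRST sets, iterate to fixpoint:
iter 1:
  A via A→a a: +{a}
  A via A→c: +{c}
  S via S→b: +{b}
  FIRST(S)={b}  FIRST(A)={a,c}
iter 2: done
  FIRST(S)={b}  FIRST(A)={a,c}

Compute FOLLOW by fixpoint:
initialize: $ ∈ FOLLOW(S)
[1]
  S→b A c: FOLLOW(A) ⊇ FIRST(c) = {c}; new: +{c}
  FOLLOW[S]={$}  FOLLOW[A]={c}
[2] done
  FOLLOW[S]={$}  FOLLOW[A]={c}

FOLLOW(A) = ["c"]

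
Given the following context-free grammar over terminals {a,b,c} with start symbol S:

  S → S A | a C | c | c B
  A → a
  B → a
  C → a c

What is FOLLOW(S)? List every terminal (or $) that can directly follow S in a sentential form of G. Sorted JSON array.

FIRST iteration:
pass 1:
  A via A→a: +{a}
  B via B→a: +{a}
  C via C→a c: +{a}
  S via S→a C: +{a}
  S via S→c: +{c}
  FIRST(S)={a,c}  FIRST(A)={a}  FIRST(B)={a}  FIRST(C)={a}
pass 2: done
  FIRST(S)={a,c}  FIRST(A)={a}  FIRST(B)={a}  FIRST(C)={a}

Compute FOLLOW by fixpoint:
initialize: $ ∈ FOLLOW(S)
round 1:
  S→S A: FOLLOW(S) ⊇ FIRST(A) = {a}; new: +{a}
  S→S A: FOLLOW(A) ⊇ FOLLOW(S) ⊇ {$,a}; new: +{$,a}
  S→a C: FOLLOW(C) ⊇ FOLLOW(S) ⊇ {$,a}; new: +{$,a}
  S→c B: FOLLOW(B) ⊇ FOLLOW(S) ⊇ {$,a}; new: +{$,a}
  FOLLOW(S)={$,a}  FOLLOW(A)={$,a}  FOLLOW(B)={$,a}  FOLLOW(C)={$,a}
round 2: (no change)
  FOLLOW(S)={$,a}  FOLLOW(A)={$,a}  FOLLOW(B)={$,a}  FOLLOW(C)={$,a}

FOLLOW(S) = ["$", "a"]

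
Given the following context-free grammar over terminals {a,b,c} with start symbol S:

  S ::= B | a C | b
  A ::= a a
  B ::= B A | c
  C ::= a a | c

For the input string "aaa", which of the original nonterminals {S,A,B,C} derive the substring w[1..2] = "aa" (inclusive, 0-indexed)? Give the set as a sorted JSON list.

CNF form of G:
  S -> B A | T0 C | b | c
  A -> T0 T0
  B -> B A | c
  C -> T0 T0 | c
  T0 -> a

Fill CYK table bottom-up, restricted to cells inside w[1..2]:
  [1..1]={T0}  "a"  orig:{}
  [2..2]={T0}  "a"  orig:{}
  [1..2]={A,C}  "aa"

Original NTs in T[1,2] deriving "aa": ["A", "C"]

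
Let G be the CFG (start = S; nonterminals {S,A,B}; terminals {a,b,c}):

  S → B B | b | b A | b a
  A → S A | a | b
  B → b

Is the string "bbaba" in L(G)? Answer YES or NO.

Convert to CNF:
  S -> B B | T0 A | T0 T1 | b
  A -> S A | a | b
  B -> b
  T0 -> b
  T1 -> a

CYK table (by increasing span):
  cell(0,0) b: {A,B,S,T0}  orig:{A,B,S}
  cell(1,1) b: {A,B,S,T0}  orig:{A,B,S}
  cell(2,2) a: {A,T1}  orig:{A}
  cell(3,3) b: {A,B,S,T0}  orig:{A,B,S}
  cell(4,4) a: {A,T1}  orig:{A}
  cell(0,1) bb: {A,S}
  cell(1,2) ba: {A,S}
  cell(2,3) ab: ∅
  cell(3,4) ba: {A,S}
  cell(0,2) bba: {A,S}
  cell(1,3) bab: {A}
  cell(2,4) aba: ∅
  cell(0,3) bbab: {A,S}
  cell(1,4) baba: {A}
  cell(0,4) bbaba: {A,S}

S ∈ T[0,4] ⇒ YES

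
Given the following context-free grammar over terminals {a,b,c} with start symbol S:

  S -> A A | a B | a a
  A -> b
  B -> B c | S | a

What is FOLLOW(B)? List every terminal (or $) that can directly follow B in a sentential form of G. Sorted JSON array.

FIRST sets, iterate to fixpoint:
[1]
  A via A→b: +{b}
  B via B→a: +{a}
  S via S→A A: +{b}
  S via S→a B: +{a}
  FIRST(S)={a,b}  FIRST(A)={b}  FIRST(B)={a}
[2]
  B via B→S: +{b}
  FIRST(S)={a,b}  FIRST(A)={b}  FIRST(B)={a,b}
[3] (stable)
  FIRST(S)={a,b}  FIRST(A)={b}  FIRST(B)={a,b}

FOLLOW sets:
initialize: $ ∈ FOLLOW(S)
iter 1:
  B→B c: FOLLOW(B) ⊇ FIRST(c) = {c}; new: +{c}
  B→S: FOLLOW(S) ⊇ FOLLOW(B) ⊇ {c}; new: +{c}
  S→A A: FOLLOW(A) ⊇ FIRST(A) = {b}; new: +{b}
  S→A A: FOLLOW(A) ⊇ FOLLOW(S) ⊇ {$,c}; new: +{$,c}
  S→a B: FOLLOW(B) ⊇ FOLLOW(S) ⊇ {$,c}; new: +{$}
  FOLLOW[S]={$,c}  FOLLOW[A]={$,b,c}  FOLLOW[B]={$,c}
iter 2: done
  FOLLOW[S]={$,c}  FOLLOW[A]={$,b,c}  FOLLOW[B]={$,c}

FOLLOW(B) = ["$", "c"]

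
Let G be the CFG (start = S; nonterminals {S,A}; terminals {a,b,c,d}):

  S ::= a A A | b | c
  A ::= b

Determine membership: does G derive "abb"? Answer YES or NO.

Convert to CNF:
  S -> T0 X1 | b | c
  A -> b
  T0 -> a
  X1 -> A A

CYK fill:
  [0..0]={T0}  "a"  orig:{}
  [1..1]={A,S}  "b"
  [2..2]={A,S}  "b"
  [0..1]=∅  "ab"
  [1..2]={X1}  "bb"  orig:{}
  [0..2]={S}  "abb"

S ∈ T[0,2] ⇒ YES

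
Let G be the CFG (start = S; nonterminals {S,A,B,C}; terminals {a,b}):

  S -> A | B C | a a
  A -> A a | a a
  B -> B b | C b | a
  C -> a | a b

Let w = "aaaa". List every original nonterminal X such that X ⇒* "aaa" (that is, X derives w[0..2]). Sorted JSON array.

Convert to CNF:
  S -> A T0 | B C | T0 T0
  A -> A T0 | T0 T0
  B -> B T1 | C T1 | a
  C -> T0 T1 | a
  T0 -> a
  T1 -> b

Fill CYK table bottom-up, restricted to cells inside w[0..2]:
  [0..0]={B,C,T0}  "a"  orig:{B,C}
  [1..1]={B,C,T0}  "a"  orig:{B,C}
  [2..2]={B,C,T0}  "a"  orig:{B,C}
  [0..1]={A,S}  "aa"
  [1..2]={A,S}  "aa"
  [0..2]={A,S}  "aaa"

Original NTs in T[0,2] deriving "aaa": ["A", "S"]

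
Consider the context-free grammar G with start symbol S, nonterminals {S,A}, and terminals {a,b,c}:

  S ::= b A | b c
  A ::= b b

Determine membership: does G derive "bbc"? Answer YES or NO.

CNF form of G:
  S -> T0 A | T0 T1
  A -> T0 T0
  T0 -> b
  T1 -> c

CYK fill:
  T[0,0] 'b' = {T0}  orig:{}
  T[1,1] 'b' = {T0}  orig:{}
  T[2,2] 'c' = {T1}  orig:{}
  T[0,1] 'bb' = {A}
  T[1,2] 'bc' = {S}
  T[0,2] 'bbc' = ∅

S ∉ T[0,2] ⇒ NO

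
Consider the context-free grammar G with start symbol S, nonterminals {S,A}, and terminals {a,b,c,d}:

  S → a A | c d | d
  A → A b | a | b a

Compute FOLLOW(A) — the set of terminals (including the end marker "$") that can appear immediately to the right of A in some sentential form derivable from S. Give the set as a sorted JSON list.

Compute FIRST by fixpoint:
round 1:
  A via A→a: +{a}
  A via A→b a: +{b}
  S via S→a A: +{a}
  S via S→c d: +{c}
  S via S→d: +{d}
  S: {a,c,d}  A: {a,b}
round 2: done
  S: {a,c,d}  A: {a,b}

FOLLOW sets:
seed FOLLOW(S) with $
pass 1:
  A→A b: FOLLOW(A) ⊇ FIRST(b) = {b}; new: +{b}
  S→a A: FOLLOW(A) ⊇ FOLLOW(S) ⊇ {$}; new: +{$}
  FOLLOW(S)={$}  FOLLOW(A)={$,b}
pass 2: (no change)
  FOLLOW(S)={$}  FOLLOW(A)={$,b}

FOLLOW(A) = ["$", "b"]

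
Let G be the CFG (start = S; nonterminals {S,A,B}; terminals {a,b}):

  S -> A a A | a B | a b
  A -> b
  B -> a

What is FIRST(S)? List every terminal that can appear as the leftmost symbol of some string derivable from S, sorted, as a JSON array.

FIRST iteration:
[1]
  A via A→b: +{b}
  B via B→a: +{a}
  S via S→A a A: +{b}
  S via S→a B: +{a}
  FIRST[S]={a,b}  FIRST[A]={b}  FIRST[B]={a}
[2] (no change)
  FIRST[S]={a,b}  FIRST[A]={b}  FIRST[B]={a}

FIRST(S) = ["a", "b"]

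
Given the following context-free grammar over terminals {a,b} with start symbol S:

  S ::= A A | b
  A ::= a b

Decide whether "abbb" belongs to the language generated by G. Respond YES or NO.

CNF form of G:
  S -> A A | b
  A -> T0 T1
  T0 -> a
  T1 -> b

CYK table (by increasing span):
  T[0,0] 'a' = {T0}  orig:{}
  T[1,1] 'b' = {S,T1}  orig:{S}
  T[2,2] 'b' = {S,T1}  orig:{S}
  T[3,3] 'b' = {S,T1}  orig:{S}
  T[0,1] 'ab' = {A}
  T[1,2] 'bb' = ∅
  T[2,3] 'bb' = ∅
  T[0,2] 'abb' = ∅
  T[1,3] 'bbb' = ∅
  T[0,3] 'abbb' = ∅

S ∉ T[0,3] ⇒ NO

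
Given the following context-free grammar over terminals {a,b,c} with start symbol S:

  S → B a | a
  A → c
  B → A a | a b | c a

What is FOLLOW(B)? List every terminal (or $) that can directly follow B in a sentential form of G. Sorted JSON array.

FIRST sets, iterate to fixpoint:
iter 1:
  A via A→c: +{c}
  B via B→A a: +{c}
  B via B→a b: +{a}
  S via S→B a: +{a,c}
  S: {a,c}  A: {c}  B: {a,c}
iter 2: — fixpoint
  S: {a,c}  A: {c}  B: {a,c}

Compute FOLLOW by fixpoint:
FOLLOW(S) := {$}
iter 1:
  B→A a: FOLLOW(A) ⊇ FIRST(a) = {a}; new: +{a}
  S→B a: FOLLOW(B) ⊇ FIRST(a) = {a}; new: +{a}
  FOLLOW(S)={$}  FOLLOW(A)={a}  FOLLOW(B)={a}
iter 2: done
  FOLLOW(S)={$}  FOLLOW(A)={a}  FOLLOW(B)={a}

FOLLOW(B) = ["a"]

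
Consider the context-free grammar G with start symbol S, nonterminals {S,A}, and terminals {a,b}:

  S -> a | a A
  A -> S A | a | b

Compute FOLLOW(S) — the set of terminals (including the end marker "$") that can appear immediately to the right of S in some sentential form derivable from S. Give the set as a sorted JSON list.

FIRST iteration:
iter 1:
  A via A→a: +{a}
  A via A→b: +{b}
  S via S→a: +{a}
  S: {a}  A: {a,b}
iter 2: — fixpoint
  S: {a}  A: {a,b}

FOLLOW iteration:
FOLLOW(S) := {$}
[1]
  A→S A: FOLLOW(S) ⊇ FIRST(A) = {a,b}; new: +{a,b}
  S→a A: FOLLOW(A) ⊇ FOLLOW(S) ⊇ {$,a,b}; new: +{$,a,b}
  S: {$,a,b}  A: {$,a,b}
[2] done
  S: {$,a,b}  A: {$,a,b}

FOLLOW(S) = ["$", "a", "b"]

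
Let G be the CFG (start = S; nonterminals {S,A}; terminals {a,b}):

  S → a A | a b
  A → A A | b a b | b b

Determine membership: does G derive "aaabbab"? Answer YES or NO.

Convert to CNF:
  S -> T1 A | T1 T0
  A -> A A | T0 T0 | T0 X2
  T0 -> b
  T1 -> a
  X2 -> T1 T0

CYK table (by increasing span):
  cell(0,0) a: {T1}  orig:{}
  cell(1,1) a: {T1}  orig:{}
  cell(2,2) a: {T1}  orig:{}
  cell(3,3) b: {T0}  orig:{}
  cell(4,4) b: {T0}  orig:{}
  cell(5,5) a: {T1}  orig:{}
  cell(6,6) b: {T0}  orig:{}
  cell(0,1) aa: ∅
  cell(1,2) aa: ∅
  cell(2,3) ab: {S,X2}  orig:{S}
  cell(3,4) bb: {A}
  cell(4,5) ba: ∅
  cell(5,6) ab: {S,X2}  orig:{S}
  cell(0,2) aaa: ∅
  cell(1,3) aab: ∅
  cell(2,4) abb: {S}
  cell(3,5) bba: ∅
  cell(4,6) bab: {A}
  cell(0,3) aaab: ∅
  cell(1,4) aabb: ∅
  cell(2,5) abba: ∅
  cell(3,6) bbab: ∅
  cell(0,4) aaabb: ∅
  cell(1,5) aabba: ∅
  cell(2,6) abbab: ∅
  cell(0,5) aaabba: ∅
  cell(1,6) aabbab: ∅
  cell(0,6) aaabbab: ∅

S ∉ T[0,6] ⇒ NO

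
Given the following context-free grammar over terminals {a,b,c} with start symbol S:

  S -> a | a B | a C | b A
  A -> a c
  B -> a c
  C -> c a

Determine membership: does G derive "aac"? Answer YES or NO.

Convert to CNF:
  S -> T0 B | T0 C | T2 A | a
  A -> T0 T1
  B -> T0 T1
  C -> T1 T0
  T0 -> a
  T1 -> c
  T2 -> b

Fill CYK table bottom-up:
  [0..0]={S,T0}  "a"  orig:{S}
  [1..1]={S,T0}  "a"  orig:{S}
  [2..2]={T1}  "c"  orig:{}
  [0..1]=∅  "aa"
  [1..2]={A,B}  "ac"
  [0..2]={S}  "aac"

S ∈ T[0,2] ⇒ YES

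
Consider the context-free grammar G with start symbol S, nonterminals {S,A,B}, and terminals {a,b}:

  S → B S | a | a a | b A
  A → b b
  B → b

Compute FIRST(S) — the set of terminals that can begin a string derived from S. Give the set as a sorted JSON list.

Compute FIRST by fixpoint:
[1]
  A via A→b b: +{b}
  B via B→b: +{b}
  S via S→B S: +{b}
  S via S→a: +{a}
  S: {a,b}  A: {b}  B: {b}
[2] done
  S: {a,b}  A: {b}  B: {b}

FIRST(S) = ["a", "b"]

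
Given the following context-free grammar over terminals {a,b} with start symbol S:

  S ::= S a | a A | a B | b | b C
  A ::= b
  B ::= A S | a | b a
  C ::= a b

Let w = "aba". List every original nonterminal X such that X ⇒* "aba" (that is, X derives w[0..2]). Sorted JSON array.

Convert to CNF:
  S -> S T1 | T0 C | T1 A | T1 B | b
  A -> b
  B -> A S | T0 T1 | a
  C -> T1 T0
  T0 -> b
  T1 -> a

Fill CYK table bottom-up, restricted to cells inside w[0..2]:
  T[0,0] 'a' = {B,T1}  orig:{B}
  T[1,1] 'b' = {A,S,T0}  orig:{A,S}
  T[2,2] 'a' = {B,T1}  orig:{B}
  T[0,1] 'ab' = {C,S}
  T[1,2] 'ba' = {B,S}
  T[0,2] 'aba' = {S}

Original NTs in T[0,2] deriving "aba": ["S"]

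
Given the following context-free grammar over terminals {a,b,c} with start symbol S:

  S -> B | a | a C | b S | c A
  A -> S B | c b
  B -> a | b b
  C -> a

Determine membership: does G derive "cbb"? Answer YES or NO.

Convert to CNF:
  S -> T0 A | T1 S | T1 T1 | T2 C | a
  A -> S B | T0 T1
  B -> T1 T1 | a
  C -> a
  T0 -> c
  T1 -> b
  T2 -> a

CYK fill:
  cell(0,0) c: {T0}  orig:{}
  cell(1,1) b: {T1}  orig:{}
  cell(2,2) b: {T1}  orig:{}
  cell(0,1) cb: {A}
  cell(1,2) bb: {B,S}
  cell(0,2) cbb: ∅

S ∉ T[0,2] ⇒ NO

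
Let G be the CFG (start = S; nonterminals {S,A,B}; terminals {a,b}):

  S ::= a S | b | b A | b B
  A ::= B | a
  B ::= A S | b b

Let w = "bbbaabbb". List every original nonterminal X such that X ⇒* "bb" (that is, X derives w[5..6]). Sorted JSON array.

Convert to CNF:
  S -> T0 A | T0 B | T1 S | b
  A -> A S | T0 T0 | a
  B -> A S | T0 T0
  T0 -> b
  T1 -> a

CYK fill (cells [i..j] with 5 ≤ i ≤ j ≤ 6 only):
  [5..5]={S,T0}  "b"  orig:{S}
  [6..6]={S,T0}  "b"  orig:{S}
  [5..6]={A,B}  "bb"

Original NTs in T[5,6] deriving "bb": ["A", "B"]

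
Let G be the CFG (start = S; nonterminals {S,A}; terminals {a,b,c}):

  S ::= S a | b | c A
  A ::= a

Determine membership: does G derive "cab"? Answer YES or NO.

CNF form of G:
  S -> S T0 | T1 A | b
  A -> a
  T0 -> a
  T1 -> c

CYK table (by increasing span):
  T[0,0] 'c' = {T1}  orig:{}
  T[1,1] 'a' = {A,T0}  orig:{A}
  T[2,2] 'b' = {S}
  T[0,1] 'ca' = {S}
  T[1,2] 'ab' = ∅
  T[0,2] 'cab' = ∅

S ∉ T[0,2] ⇒ NO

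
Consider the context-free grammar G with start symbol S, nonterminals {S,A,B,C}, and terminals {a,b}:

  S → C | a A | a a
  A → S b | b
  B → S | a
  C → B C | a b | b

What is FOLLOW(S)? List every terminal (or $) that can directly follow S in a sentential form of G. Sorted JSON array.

FIRST iteration:
[1]
  A via A→b: +{b}
  B via B→a: +{a}
  C via C→B C: +{a}
  C via C→b: +{b}
  S via S→C: +{a,b}
  FIRST(S)={a,b}  FIRST(A)={b}  FIRST(B)={a}  FIRST(C)={a,b}
[2]
  A via A→S b: +{a}
  B via B→S: +{b}
  FIRST(S)={a,b}  FIRST(A)={a,b}  FIRST(B)={a,b}  FIRST(C)={a,b}
[3] (no change)
  FIRST(S)={a,b}  FIRST(A)={a,b}  FIRST(B)={a,b}  FIRST(C)={a,b}

FOLLOW sets:
seed FOLLOW(S) with $
[1]
  A→S b: FOLLOW(S) ⊇ FIRST(b) = {b}; new: +{b}
  C→B C: FOLLOW(B) ⊇ FIRST(C) = {a,b}; new: +{a,b}
  S→C: FOLLOW(C) ⊇ FOLLOW(S) ⊇ {$,b}; new: +{$,b}
  S→a A: FOLLOW(A) ⊇ FOLLOW(S) ⊇ {$,b}; new: +{$,b}
  FOLLOW[S]={$,b}  FOLLOW[A]={$,b}  FOLLOW[B]={a,b}  FOLLOW[C]={$,b}
[2]
  B→S: FOLLOW(S) ⊇ FOLLOW(B) ⊇ {a,b}; new: +{a}
  S→C: FOLLOW(C) ⊇ FOLLOW(S) ⊇ {$,a,b}; new: +{a}
  S→a A: FOLLOW(A) ⊇ FOLLOW(S) ⊇ {$,a,b}; new: +{a}
  FOLLOW[S]={$,a,b}  FOLLOW[A]={$,a,b}  FOLLOW[B]={a,b}  FOLLOW[C]={$,a,b}
[3] done
  FOLLOW[S]={$,a,b}  FOLLOW[A]={$,a,b}  FOLLOW[B]={a,b}  FOLLOW[C]={$,a,b}

FOLLOW(S) = ["$", "a", "b"]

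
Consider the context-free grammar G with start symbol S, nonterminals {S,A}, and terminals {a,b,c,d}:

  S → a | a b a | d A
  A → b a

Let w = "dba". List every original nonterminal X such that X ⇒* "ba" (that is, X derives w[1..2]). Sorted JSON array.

CNF form of G:
  S -> T1 X3 | T2 A | a
  A -> T0 T1
  T0 -> b
  T1 -> a
  T2 -> d
  X3 -> T0 T1

CYK table (by increasing span) (cells [i..j] with 1 ≤ i ≤ j ≤ 2 only):
  T[1,1] 'b' = {T0}  orig:{}
  T[2,2] 'a' = {S,T1}  orig:{S}
  T[1,2] 'ba' = {A,X3}  orig:{A}

Original NTs in T[1,2] deriving "ba": ["A"]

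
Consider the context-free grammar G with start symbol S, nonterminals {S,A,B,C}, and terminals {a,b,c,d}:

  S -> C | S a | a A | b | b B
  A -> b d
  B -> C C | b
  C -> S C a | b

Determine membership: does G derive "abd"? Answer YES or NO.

CNF form of G:
  S -> S T2 | S X4 | T0 B | T2 A | b
  A -> T0 T1
  B -> C C | b
  C -> S X3 | b
  T0 -> b
  T1 -> d
  T2 -> a
  X3 -> C T2
  X4 -> C T2

CYK table (by increasing span):
  cell(0,0) a: {T2}  orig:{}
  cell(1,1) b: {B,C,S,T0}  orig:{B,C,S}
  cell(2,2) d: {T1}  orig:{}
  cell(0,1) ab: ∅
  cell(1,2) bd: {A}
  cell(0,2) abd: {S}

S ∈ T[0,2] ⇒ YES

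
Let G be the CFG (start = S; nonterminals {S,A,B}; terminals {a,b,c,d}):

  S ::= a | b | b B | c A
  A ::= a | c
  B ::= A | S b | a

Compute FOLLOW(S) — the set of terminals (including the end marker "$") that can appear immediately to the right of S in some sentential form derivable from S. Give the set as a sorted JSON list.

FIRST sets, iterate to fixpoint:
iter 1:
  A via A→a: +{a}
  A via A→c: +{c}
  B via B→A: +{a,c}
  S via S→a: +{a}
  S via S→b: +{b}
  S via S→c A: +{c}
  FIRST[S]={a,b,c}  FIRST[A]={a,c}  FIRST[B]={a,c}
iter 2:
  B via B→S b: +{b}
  FIRST[S]={a,b,c}  FIRST[A]={a,c}  FIRST[B]={a,b,c}
iter 3: — fixpoint
  FIRST[S]={a,b,c}  FIRST[A]={a,c}  FIRST[B]={a,b,c}

FOLLOW iteration:
FOLLOW(S) := {$}
round 1:
  B→S b: FOLLOW(S) ⊇ FIRST(b) = {b}; new: +{b}
  S→b B: FOLLOW(B) ⊇ FOLLOW(S) ⊇ {$,b}; new: +{$,b}
  S→c A: FOLLOW(A) ⊇ FOLLOW(S) ⊇ {$,b}; new: +{$,b}
  S: {$,b}  A: {$,b}  B: {$,b}
round 2: done
  S: {$,b}  A: {$,b}  B: {$,b}

FOLLOW(S) = ["$", "b"]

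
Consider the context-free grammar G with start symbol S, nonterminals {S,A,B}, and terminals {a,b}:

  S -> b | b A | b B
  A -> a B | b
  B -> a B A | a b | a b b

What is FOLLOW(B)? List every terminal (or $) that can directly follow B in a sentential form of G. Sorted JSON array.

FIRST iteration:
[1]
  A via A→a B: +{a}
  A via A→b: +{b}
  B via B→a B A: +{a}
  S via S→b: +{b}
  S: {b}  A: {a,b}  B: {a}
[2] (stable)
  S: {b}  A: {a,b}  B: {a}

Compute FOLLOW by fixpoint:
seed FOLLOW(S) with $
[1]
  B→a B A: FOLLOW(B) ⊇ FIRST(A) = {a,b}; new: +{a,b}
  B→a B A: FOLLOW(A) ⊇ FOLLOW(B) ⊇ {a,b}; new: +{a,b}
  S→b A: FOLLOW(A) ⊇ FOLLOW(S) ⊇ {$}; new: +{$}
  S→b B: FOLLOW(B) ⊇ FOLLOW(S) ⊇ {$}; new: +{$}
  FOLLOW[S]={$}  FOLLOW[A]={$,a,b}  FOLLOW[B]={$,a,b}
[2] done
  FOLLOW[S]={$}  FOLLOW[A]={$,a,b}  FOLLOW[B]={$,a,b}

FOLLOW(B) = ["$", "a", "b"]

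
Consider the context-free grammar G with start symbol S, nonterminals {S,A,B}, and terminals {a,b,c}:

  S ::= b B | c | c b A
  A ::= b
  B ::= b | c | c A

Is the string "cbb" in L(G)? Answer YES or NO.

CNF form of G:
  S -> T0 X2 | T1 B | c
  A -> b
  B -> T0 A | b | c
  T0 -> c
  T1 -> b
  X2 -> T1 A

CYK table (by increasing span):
  cell(0,0) c: {B,S,T0}  orig:{B,S}
  cell(1,1) b: {A,B,T1}  orig:{A,B}
  cell(2,2) b: {A,B,T1}  orig:{A,B}
  cell(0,1) cb: {B}
  cell(1,2) bb: {S,X2}  orig:{S}
  cell(0,2) cbb: {S}

S ∈ T[0,2] ⇒ YES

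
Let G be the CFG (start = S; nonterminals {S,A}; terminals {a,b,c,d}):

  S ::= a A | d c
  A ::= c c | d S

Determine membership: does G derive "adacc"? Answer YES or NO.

CNF form of G:
  S -> T1 T0 | T2 A
  A -> T0 T0 | T1 S
  T0 -> c
  T1 -> d
  T2 -> a

Fill CYK table bottom-up:
  [0..0]={T2}  "a"  orig:{}
  [1..1]={T1}  "d"  orig:{}
  [2..2]={T2}  "a"  orig:{}
  [3..3]={T0}  "c"  orig:{}
  [4..4]={T0}  "c"  orig:{}
  [0..1]=∅  "ad"
  [1..2]=∅  "da"
  [2..3]=∅  "ac"
  [3..4]={A}  "cc"
  [0..2]=∅  "ada"
  [1..3]=∅  "dac"
  [2..4]={S}  "acc"
  [0..3]=∅  "adac"
  [1..4]={A}  "dacc"
  [0..4]={S}  "adacc"

S ∈ T[0,4] ⇒ YES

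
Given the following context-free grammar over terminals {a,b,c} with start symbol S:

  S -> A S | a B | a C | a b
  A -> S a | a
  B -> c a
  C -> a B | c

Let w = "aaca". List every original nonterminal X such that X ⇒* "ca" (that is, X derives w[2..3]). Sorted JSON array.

Convert to CNF:
  S -> A S | T0 B | T0 C | T0 T2
  A -> S T0 | a
  B -> T1 T0
  C -> T0 B | c
  T0 -> a
  T1 -> c
  T2 -> b

CYK table (by increasing span) — only the sub-triangle for w[2..3]:
  [2..2]={C,T1}  "c"  orig:{C}
  [3..3]={A,T0}  "a"  orig:{A}
  [2..3]={B}  "ca"

Original NTs in T[2,3] deriving "ca": ["B"]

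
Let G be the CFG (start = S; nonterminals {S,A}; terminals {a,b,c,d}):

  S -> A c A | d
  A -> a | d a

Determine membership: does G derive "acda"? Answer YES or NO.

CNF form of G:
  S -> A X3 | d
  A -> T0 T1 | a
  T0 -> d
  T1 -> a
  T2 -> c
  X3 -> T2 A

CYK fill:
  T[0,0] 'a' = {A,T1}  orig:{A}
  T[1,1] 'c' = {T2}  orig:{}
  T[2,2] 'd' = {S,T0}  orig:{S}
  T[3,3] 'a' = {A,T1}  orig:{A}
  T[0,1] 'ac' = ∅
  T[1,2] 'cd' = ∅
  T[2,3] 'da' = {A}
  T[0,2] 'acd' = ∅
  T[1,3] 'cda' = {X3}  orig:{}
  T[0,3] 'acda' = {S}

S ∈ T[0,3] ⇒ YES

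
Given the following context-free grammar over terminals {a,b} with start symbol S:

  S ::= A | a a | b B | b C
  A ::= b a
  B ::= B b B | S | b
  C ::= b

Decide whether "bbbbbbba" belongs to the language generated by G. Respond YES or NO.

CNF form of G:
  S -> T0 B | T0 C | T0 T1 | T1 T1
  A -> T0 T1
  B -> B X2 | T0 B | T0 C | T0 T1 | T1 T1 | b
  C -> b
  T0 -> b
  T1 -> a
  X2 -> T0 B

CYK table (by increasing span):
  T[0,0] 'b' = {B,C,T0}  orig:{B,C}
  T[1,1] 'b' = {B,C,T0}  orig:{B,C}
  T[2,2] 'b' = {B,C,T0}  orig:{B,C}
  T[3,3] 'b' = {B,C,T0}  orig:{B,C}
  T[4,4] 'b' = {B,C,T0}  orig:{B,C}
  T[5,5] 'b' = {B,C,T0}  orig:{B,C}
  T[6,6] 'b' = {B,C,T0}  orig:{B,C}
  T[7,7] 'a' = {T1}  orig:{}
  T[0,1] 'bb' = {B,S,X2}  orig:{B,S}
  T[1,2] 'bb' = {B,S,X2}  orig:{B,S}
  T[2,3] 'bb' = {B,S,X2}  orig:{B,S}
  T[3,4] 'bb' = {B,S,X2}  orig:{B,S}
  T[4,5] 'bb' = {B,S,X2}  orig:{B,S}
  T[5,6] 'bb' = {B,S,X2}  orig:{B,S}
  T[6,7] 'ba' = {A,B,S}
  T[0,2] 'bbb' = {B,S,X2}  orig:{B,S}
  T[1,3] 'bbb' = {B,S,X2}  orig:{B,S}
  T[2,4] 'bbb' = {B,S,X2}  orig:{B,S}
  T[3,5] 'bbb' = {B,S,X2}  orig:{B,S}
  T[4,6] 'bbb' = {B,S,X2}  orig:{B,S}
  T[5,7] 'bba' = {B,S,X2}  orig:{B,S}
  T[0,3] 'bbbb' = {B,S,X2}  orig:{B,S}
  T[1,4] 'bbbb' = {B,S,X2}  orig:{B,S}
  T[2,5] 'bbbb' = {B,S,X2}  orig:{B,S}
  T[3,6] 'bbbb' = {B,S,X2}  orig:{B,S}
  T[4,7] 'bbba' = {B,S,X2}  orig:{B,S}
  T[0,4] 'bbbbb' = {B,S,X2}  orig:{B,S}
  T[1,5] 'bbbbb' = {B,S,X2}  orig:{B,S}
  T[2,6] 'bbbbb' = {B,S,X2}  orig:{B,S}
  T[3,7] 'bbbba' = {B,S,X2}  orig:{B,S}
  T[0,5] 'bbbbbb' = {B,S,X2}  orig:{B,S}
  T[1,6] 'bbbbbb' = {B,S,X2}  orig:{B,S}
  T[2,7] 'bbbbba' = {B,S,X2}  orig:{B,S}
  T[0,6] 'bbbbbbb' = {B,S,X2}  orig:{B,S}
  T[1,7] 'bbbbbba' = {B,S,X2}  orig:{B,S}
  T[0,7] 'bbbbbbba' = {B,S,X2}  orig:{B,S}

S ∈ T[0,7] ⇒ YES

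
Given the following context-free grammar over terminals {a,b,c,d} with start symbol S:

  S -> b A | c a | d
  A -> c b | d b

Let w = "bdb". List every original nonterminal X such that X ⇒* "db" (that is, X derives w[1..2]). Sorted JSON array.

CNF form of G:
  S -> T0 T3 | T1 A | d
  A -> T0 T1 | T2 T1
  T0 -> c
  T1 -> b
  T2 -> d
  T3 -> a

CYK table (by increasing span) (cells [i..j] with 1 ≤ i ≤ j ≤ 2 only):
  cell(1,1) d: {S,T2}  orig:{S}
  cell(2,2) b: {T1}  orig:{}
  cell(1,2) db: {A}

Original NTs in T[1,2] deriving "db": ["A"]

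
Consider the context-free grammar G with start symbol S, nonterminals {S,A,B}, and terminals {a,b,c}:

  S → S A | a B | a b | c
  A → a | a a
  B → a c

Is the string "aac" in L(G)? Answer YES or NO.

Convert to CNF:
  S -> S A | T0 B | T0 T2 | c
  A -> T0 T0 | a
  B -> T0 T1
  T0 -> a
  T1 -> c
  T2 -> b

CYK fill:
  [0..0]={A,T0}  "a"  orig:{A}
  [1..1]={A,T0}  "a"  orig:{A}
  [2..2]={S,T1}  "c"  orig:{S}
  [0..1]={A}  "aa"
  [1..2]={B}  "ac"
  [0..2]={S}  "aac"

S ∈ T[0,2] ⇒ YES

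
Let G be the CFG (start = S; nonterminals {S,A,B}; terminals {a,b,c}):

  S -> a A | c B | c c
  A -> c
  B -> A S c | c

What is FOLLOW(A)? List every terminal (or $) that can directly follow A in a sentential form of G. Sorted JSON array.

FIRST sets, iterate to fixpoint:
pass 1:
  A via A→c: +{c}
  B via B→A S c: +{c}
  S via S→a A: +{a}
  S via S→c B: +{c}
  S: {a,c}  A: {c}  B: {c}
pass 2: — fixpoint
  S: {a,c}  A: {c}  B: {c}

FOLLOW iteration:
seed FOLLOW(S) with $
iter 1:
  B→A S c: FOLLOW(A) ⊇ FIRST(S) = {a,c}; new: +{a,c}
  B→A S c: FOLLOW(S) ⊇ FIRST(c) = {c}; new: +{c}
  S→a A: FOLLOW(A) ⊇ FOLLOW(S) ⊇ {$,c}; new: +{$}
  S→c B: FOLLOW(B) ⊇ FOLLOW(S) ⊇ {$,c}; new: +{$,c}
  FOLLOW[S]={$,c}  FOLLOW[A]={$,a,c}  FOLLOW[B]={$,c}
iter 2: — fixpoint
  FOLLOW[S]={$,c}  FOLLOW[A]={$,a,c}  FOLLOW[B]={$,c}

FOLLOW(A) = ["$", "a", "c"]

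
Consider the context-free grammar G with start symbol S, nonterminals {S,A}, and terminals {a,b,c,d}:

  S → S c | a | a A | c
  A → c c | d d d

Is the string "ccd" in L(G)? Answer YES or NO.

CNF form of G:
  S -> S T0 | T2 A | a | c
  A -> T0 T0 | T1 X3
  T0 -> c
  T1 -> d
  T2 -> a
  X3 -> T1 T1

Fill CYK table bottom-up:
  [0..0]={S,T0}  "c"  orig:{S}
  [1..1]={S,T0}  "c"  orig:{S}
  [2..2]={T1}  "d"  orig:{}
  [0..1]={A,S}  "cc"
  [1..2]=∅  "cd"
  [0..2]=∅  "ccd"

S ∉ T[0,2] ⇒ NO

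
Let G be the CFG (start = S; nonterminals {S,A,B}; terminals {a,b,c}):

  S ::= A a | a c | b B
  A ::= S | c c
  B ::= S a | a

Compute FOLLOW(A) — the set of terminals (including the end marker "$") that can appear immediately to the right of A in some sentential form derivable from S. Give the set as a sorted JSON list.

FIRST sets, iterate to fixpoint:
round 1:
  A via A→c c: +{c}
  B via B→a: +{a}
  S via S→A a: +{c}
  S via S→a c: +{a}
  S via S→b B: +{b}
  S: {a,b,c}  A: {c}  B: {a}
round 2:
  A via A→S: +{a,b}
  B via B→S a: +{b,c}
  S: {a,b,c}  A: {a,b,c}  B: {a,b,c}
round 3: (stable)
  S: {a,b,c}  A: {a,b,c}  B: {a,b,c}

FOLLOW sets:
FOLLOW(S) := {$}
iter 1:
  B→S a: FOLLOW(S) ⊇ FIRST(a) = {a}; new: +{a}
  S→A a: FOLLOW(A) ⊇ FIRST(a) = {a}; new: +{a}
  S→b B: FOLLOW(B) ⊇ FOLLOW(S) ⊇ {$,a}; new: +{$,a}
  S: {$,a}  A: {a}  B: {$,a}
iter 2: — fixpoint
  S: {$,a}  A: {a}  B: {$,a}

FOLLOW(A) = ["a"]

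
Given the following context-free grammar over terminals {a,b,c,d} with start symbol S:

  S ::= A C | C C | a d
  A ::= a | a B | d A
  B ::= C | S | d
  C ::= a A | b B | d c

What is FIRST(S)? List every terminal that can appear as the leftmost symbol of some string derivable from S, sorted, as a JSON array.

Compute FIRST by fixpoint:
iter 1:
  A via A→a: +{a}
  A via A→d A: +{d}
  B via B→d: +{d}
  C via C→a A: +{a}
  C via C→b B: +{b}
  C via C→d c: +{d}
  S via S→A C: +{a,d}
  S via S→C C: +{b}
  S: {a,b,d}  A: {a,d}  B: {d}  C: {a,b,d}
iter 2:
  B via B→C: +{a,b}
  S: {a,b,d}  A: {a,d}  B: {a,b,d}  C: {a,b,d}
iter 3: (no change)
  S: {a,b,d}  A: {a,d}  B: {a,b,d}  C: {a,b,d}

FIRST(S) = ["a", "b", "d"]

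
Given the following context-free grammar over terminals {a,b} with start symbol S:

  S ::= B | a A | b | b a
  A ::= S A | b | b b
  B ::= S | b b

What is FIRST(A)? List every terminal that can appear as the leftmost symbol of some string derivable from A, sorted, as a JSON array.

Compute FIRST by fixpoint:
pass 1:
  A via A→b: +{b}
  B via B→b b: +{b}
  S via S→B: +{b}
  S via S→a A: +{a}
  FIRST(S)={a,b}  FIRST(A)={b}  FIRST(B)={b}
pass 2:
  A via A→S A: +{a}
  B via B→S: +{a}
  FIRST(S)={a,b}  FIRST(A)={a,b}  FIRST(B)={a,b}
pass 3: (no change)
  FIRST(S)={a,b}  FIRST(A)={a,b}  FIRST(B)={a,b}

FIRST(A) = ["a", "b"]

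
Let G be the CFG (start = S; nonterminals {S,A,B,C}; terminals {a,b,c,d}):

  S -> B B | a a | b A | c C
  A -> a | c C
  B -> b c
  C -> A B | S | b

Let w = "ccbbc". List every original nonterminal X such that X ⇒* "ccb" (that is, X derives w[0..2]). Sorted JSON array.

CNF form of G:
  S -> B B | T0 C | T1 A | T2 T2
  A -> T0 C | a
  B -> T1 T0
  C -> A B | B B | T0 C | T1 A | T2 T2 | b
  T0 -> c
  T1 -> b
  T2 -> a

CYK table (by increasing span) (cells [i..j] with 0 ≤ i ≤ j ≤ 2 only):
  cell(0,0) c: {T0}  orig:{}
  cell(1,1) c: {T0}  orig:{}
  cell(2,2) b: {C,T1}  orig:{C}
  cell(0,1) cc: ∅
  cell(1,2) cb: {A,C,S}
  cell(0,2) ccb: {A,C,S}

Original NTs in T[0,2] deriving "ccb": ["A", "C", "S"]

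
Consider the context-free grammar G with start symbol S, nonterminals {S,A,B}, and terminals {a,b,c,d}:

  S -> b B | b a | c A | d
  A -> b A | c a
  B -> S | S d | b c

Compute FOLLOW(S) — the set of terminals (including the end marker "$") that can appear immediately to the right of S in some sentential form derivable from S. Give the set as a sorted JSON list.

FIRST sets, iterate to fixpoint:
iter 1:
  A via A→b A: +{b}
  A via A→c a: +{c}
  B via B→b c: +{b}
  S via S→b B: +{b}
  S via S→c A: +{c}
  S via S→d: +{d}
  FIRST[S]={b,c,d}  FIRST[A]={b,c}  FIRST[B]={b}
iter 2:
  B via B→S: +{c,d}
  FIRST[S]={b,c,d}  FIRST[A]={b,c}  FIRST[B]={b,c,d}
iter 3: — fixpoint
  FIRST[S]={b,c,d}  FIRST[A]={b,c}  FIRST[B]={b,c,d}

Compute FOLLOW by fixpoint:
FOLLOW(S) := {$}
pass 1:
  B→S d: FOLLOW(S) ⊇ FIRST(d) = {d}; new: +{d}
  S→b B: FOLLOW(B) ⊇ FOLLOW(S) ⊇ {$,d}; new: +{$,d}
  S→c A: FOLLOW(A) ⊇ FOLLOW(S) ⊇ {$,d}; new: +{$,d}
  FOLLOW(S)={$,d}  FOLLOW(A)={$,d}  FOLLOW(B)={$,d}
pass 2: (stable)
  FOLLOW(S)={$,d}  FOLLOW(A)={$,d}  FOLLOW(B)={$,d}

FOLLOW(S) = ["$", "d"]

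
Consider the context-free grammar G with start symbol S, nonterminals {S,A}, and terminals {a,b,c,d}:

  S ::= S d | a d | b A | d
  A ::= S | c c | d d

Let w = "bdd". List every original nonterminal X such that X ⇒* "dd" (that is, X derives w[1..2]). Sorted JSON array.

Convert to CNF:
  S -> S T0 | T1 T0 | T2 A | d
  A -> S T0 | T0 T0 | T1 T0 | T2 A | T3 T3 | d
  T0 -> d
  T1 -> a
  T2 -> b
  T3 -> c

Fill CYK table bottom-up — only the sub-triangle for w[1..2]:
  T[1,1] 'd' = {A,S,T0}  orig:{A,S}
  T[2,2] 'd' = {A,S,T0}  orig:{A,S}
  T[1,2] 'dd' = {A,S}

Original NTs in T[1,2] deriving "dd": ["A", "S"]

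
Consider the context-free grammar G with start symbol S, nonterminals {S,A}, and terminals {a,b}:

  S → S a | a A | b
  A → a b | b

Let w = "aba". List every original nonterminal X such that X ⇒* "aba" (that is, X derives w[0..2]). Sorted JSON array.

Convert to CNF:
  S -> S T0 | T0 A | b
  A -> T0 T1 | b
  T0 -> a
  T1 -> b

CYK fill, restricted to cells inside w[0..2]:
  T[0,0] 'a' = {T0}  orig:{}
  T[1,1] 'b' = {A,S,T1}  orig:{A,S}
  T[2,2] 'a' = {T0}  orig:{}
  T[0,1] 'ab' = {A,S}
  T[1,2] 'ba' = {S}
  T[0,2] 'aba' = {S}

Original NTs in T[0,2] deriving "aba": ["S"]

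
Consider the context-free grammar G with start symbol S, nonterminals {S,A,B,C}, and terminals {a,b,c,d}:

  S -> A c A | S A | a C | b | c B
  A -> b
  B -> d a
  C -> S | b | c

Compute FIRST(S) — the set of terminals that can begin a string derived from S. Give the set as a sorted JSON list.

FIRST iteration:
iter 1:
  A via A→b: +{b}
  B via B→d a: +{d}
  C via C→b: +{b}
  C via C→c: +{c}
  S via S→A c A: +{b}
  S via S→a C: +{a}
  S via S→c B: +{c}
  S: {a,b,c}  A: {b}  B: {d}  C: {b,c}
iter 2:
  C via C→S: +{a}
  S: {a,b,c}  A: {b}  B: {d}  C: {a,b,c}
iter 3: (no change)
  S: {a,b,c}  A: {b}  B: {d}  C: {a,b,c}

FIRST(S) = ["a", "b", "c"]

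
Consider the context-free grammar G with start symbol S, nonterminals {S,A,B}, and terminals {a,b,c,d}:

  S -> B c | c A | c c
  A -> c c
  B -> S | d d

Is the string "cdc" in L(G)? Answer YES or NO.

Convert to CNF:
  S -> B T0 | T0 A | T0 T0
  A -> T0 T0
  B -> B T0 | T0 A | T0 T0 | T1 T1
  T0 -> c
  T1 -> d

CYK fill:
  [0..0]={T0}  "c"  orig:{}
  [1..1]={T1}  "d"  orig:{}
  [2..2]={T0}  "c"  orig:{}
  [0..1]=∅  "cd"
  [1..2]=∅  "dc"
  [0..2]=∅  "cdc"

S ∉ T[0,2] ⇒ NO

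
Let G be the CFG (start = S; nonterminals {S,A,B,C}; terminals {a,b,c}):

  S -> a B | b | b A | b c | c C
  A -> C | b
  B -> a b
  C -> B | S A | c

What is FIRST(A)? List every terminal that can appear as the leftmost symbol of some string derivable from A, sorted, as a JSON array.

Compute FIRST by fixpoint:
iter 1:
  A via A→b: +{b}
  B via B→a b: +{a}
  C via C→B: +{a}
  C via C→c: +{c}
  S via S→a B: +{a}
  S via S→b: +{b}
  S via S→c C: +{c}
  S: {a,b,c}  A: {b}  B: {a}  C: {a,c}
iter 2:
  A via A→C: +{a,c}
  C via C→S A: +{b}
  S: {a,b,c}  A: {a,b,c}  B: {a}  C: {a,b,c}
iter 3: — fixpoint
  S: {a,b,c}  A: {a,b,c}  B: {a}  C: {a,b,c}

FIRST(A) = ["a", "b", "c"]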